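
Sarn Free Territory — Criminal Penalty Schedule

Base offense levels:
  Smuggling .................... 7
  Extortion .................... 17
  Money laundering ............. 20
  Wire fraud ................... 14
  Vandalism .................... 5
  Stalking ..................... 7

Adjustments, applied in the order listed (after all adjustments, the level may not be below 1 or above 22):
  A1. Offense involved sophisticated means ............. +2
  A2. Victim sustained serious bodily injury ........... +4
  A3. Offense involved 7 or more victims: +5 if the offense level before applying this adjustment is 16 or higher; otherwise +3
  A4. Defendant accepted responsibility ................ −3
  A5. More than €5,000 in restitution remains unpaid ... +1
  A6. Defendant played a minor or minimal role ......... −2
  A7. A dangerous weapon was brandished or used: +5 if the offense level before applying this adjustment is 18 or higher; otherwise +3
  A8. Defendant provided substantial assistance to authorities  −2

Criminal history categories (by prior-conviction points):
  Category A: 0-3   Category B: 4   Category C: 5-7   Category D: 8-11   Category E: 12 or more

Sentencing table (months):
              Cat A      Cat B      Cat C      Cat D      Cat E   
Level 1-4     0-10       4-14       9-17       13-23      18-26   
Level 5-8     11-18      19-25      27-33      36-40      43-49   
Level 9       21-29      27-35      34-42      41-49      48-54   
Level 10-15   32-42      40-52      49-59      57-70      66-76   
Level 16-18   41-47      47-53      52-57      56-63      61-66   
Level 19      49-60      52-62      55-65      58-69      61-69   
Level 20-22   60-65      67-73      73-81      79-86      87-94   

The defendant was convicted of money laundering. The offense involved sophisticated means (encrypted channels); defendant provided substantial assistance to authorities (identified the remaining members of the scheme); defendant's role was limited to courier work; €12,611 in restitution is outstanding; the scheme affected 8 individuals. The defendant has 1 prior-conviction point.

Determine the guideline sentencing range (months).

60-65 months

Base offense level for money laundering: 20.
A1 applies: 20 + 2 = 22.
A3 applies (level before this adjustment is 22 ≥ 16, so +5): 22 + 5 = 27.
A5 applies: 27 + 1 = 28.
A6 applies: 28 − 2 = 26.
A8 applies: 26 − 2 = 24.
Level 24 exceeds the maximum of 22; capped at 22.
Final offense level: 22.
Criminal history: 1 prior point → Category A (0-3).
Level 22 falls in the 20-22 band.
Grid: Level 20-22 × Category A = 60-65 months.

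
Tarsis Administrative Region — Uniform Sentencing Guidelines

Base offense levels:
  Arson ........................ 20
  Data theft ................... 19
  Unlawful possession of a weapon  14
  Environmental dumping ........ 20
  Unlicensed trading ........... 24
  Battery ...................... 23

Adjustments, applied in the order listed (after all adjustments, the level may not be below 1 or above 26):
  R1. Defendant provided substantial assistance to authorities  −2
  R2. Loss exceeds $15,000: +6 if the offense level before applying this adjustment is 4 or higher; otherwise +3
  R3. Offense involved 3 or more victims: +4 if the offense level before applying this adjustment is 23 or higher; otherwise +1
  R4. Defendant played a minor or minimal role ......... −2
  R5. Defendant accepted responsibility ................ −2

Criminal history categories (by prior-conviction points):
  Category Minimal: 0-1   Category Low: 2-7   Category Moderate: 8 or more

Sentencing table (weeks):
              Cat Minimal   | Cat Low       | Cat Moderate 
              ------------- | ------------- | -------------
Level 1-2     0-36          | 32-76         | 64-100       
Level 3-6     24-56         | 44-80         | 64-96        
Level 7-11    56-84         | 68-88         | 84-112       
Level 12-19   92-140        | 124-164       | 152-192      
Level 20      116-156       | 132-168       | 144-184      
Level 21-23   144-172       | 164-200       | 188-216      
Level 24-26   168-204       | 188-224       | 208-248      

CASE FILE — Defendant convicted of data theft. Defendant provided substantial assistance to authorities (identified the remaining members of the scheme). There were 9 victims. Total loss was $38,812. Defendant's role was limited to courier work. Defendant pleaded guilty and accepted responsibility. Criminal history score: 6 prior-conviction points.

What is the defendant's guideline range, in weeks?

164-200 weeks

Base offense level for data theft: 19.
R1 applies: 19 − 2 = 17.
R2 applies (level before this adjustment is 17 ≥ 4, so +6): 17 + 6 = 23.
R3 applies (level before this adjustment is 23 ≥ 23, so +4): 23 + 4 = 27.
R4 applies: 27 − 2 = 25.
R5 applies: 25 − 2 = 23.
Final offense level: 23.
Criminal history: 6 prior points → Category Low (2-7).
Level 23 falls in the 21-23 band.
Grid: Level 21-23 × Category Low = 164-200 weeks.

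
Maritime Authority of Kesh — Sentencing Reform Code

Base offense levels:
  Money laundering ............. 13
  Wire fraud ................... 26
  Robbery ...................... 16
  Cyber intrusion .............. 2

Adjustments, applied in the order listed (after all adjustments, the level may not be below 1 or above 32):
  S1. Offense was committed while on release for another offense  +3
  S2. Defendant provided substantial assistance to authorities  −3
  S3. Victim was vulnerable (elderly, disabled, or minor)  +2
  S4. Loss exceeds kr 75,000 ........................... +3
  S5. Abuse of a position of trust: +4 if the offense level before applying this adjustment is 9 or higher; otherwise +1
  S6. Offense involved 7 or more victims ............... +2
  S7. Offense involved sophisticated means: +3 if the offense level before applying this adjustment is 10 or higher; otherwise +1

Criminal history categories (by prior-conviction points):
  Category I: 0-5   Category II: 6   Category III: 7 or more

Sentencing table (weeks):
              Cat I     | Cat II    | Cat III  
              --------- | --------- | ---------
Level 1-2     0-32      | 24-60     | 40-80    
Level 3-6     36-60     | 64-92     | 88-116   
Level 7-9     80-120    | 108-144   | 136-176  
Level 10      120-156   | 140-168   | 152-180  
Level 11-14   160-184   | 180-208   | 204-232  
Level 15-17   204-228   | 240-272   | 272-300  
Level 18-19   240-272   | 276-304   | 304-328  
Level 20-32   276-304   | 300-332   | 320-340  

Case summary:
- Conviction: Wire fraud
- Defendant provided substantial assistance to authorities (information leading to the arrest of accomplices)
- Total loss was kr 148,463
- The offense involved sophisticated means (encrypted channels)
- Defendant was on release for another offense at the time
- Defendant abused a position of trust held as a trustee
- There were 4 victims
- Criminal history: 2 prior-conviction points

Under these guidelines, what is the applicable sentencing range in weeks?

Base offense level for wire fraud: 26.
S1 applies: 26 + 3 = 29.
S2 applies: 29 − 3 = 26.
S4 applies: 26 + 3 = 29.
S5 applies (level before this adjustment is 29 ≥ 9, so +4): 29 + 4 = 33.
S6 does not apply.
S7 applies (level before this adjustment is 33 ≥ 10, so +3): 33 + 3 = 36.
Level 36 exceeds the maximum of 32; capped at 32.
Final offense level: 32.
Criminal history: 2 prior points → Category I (0-5).
Level 32 falls in the 20-32 band.
Grid: Level 20-32 × Category I = 276-304 weeks.

276-304 weeks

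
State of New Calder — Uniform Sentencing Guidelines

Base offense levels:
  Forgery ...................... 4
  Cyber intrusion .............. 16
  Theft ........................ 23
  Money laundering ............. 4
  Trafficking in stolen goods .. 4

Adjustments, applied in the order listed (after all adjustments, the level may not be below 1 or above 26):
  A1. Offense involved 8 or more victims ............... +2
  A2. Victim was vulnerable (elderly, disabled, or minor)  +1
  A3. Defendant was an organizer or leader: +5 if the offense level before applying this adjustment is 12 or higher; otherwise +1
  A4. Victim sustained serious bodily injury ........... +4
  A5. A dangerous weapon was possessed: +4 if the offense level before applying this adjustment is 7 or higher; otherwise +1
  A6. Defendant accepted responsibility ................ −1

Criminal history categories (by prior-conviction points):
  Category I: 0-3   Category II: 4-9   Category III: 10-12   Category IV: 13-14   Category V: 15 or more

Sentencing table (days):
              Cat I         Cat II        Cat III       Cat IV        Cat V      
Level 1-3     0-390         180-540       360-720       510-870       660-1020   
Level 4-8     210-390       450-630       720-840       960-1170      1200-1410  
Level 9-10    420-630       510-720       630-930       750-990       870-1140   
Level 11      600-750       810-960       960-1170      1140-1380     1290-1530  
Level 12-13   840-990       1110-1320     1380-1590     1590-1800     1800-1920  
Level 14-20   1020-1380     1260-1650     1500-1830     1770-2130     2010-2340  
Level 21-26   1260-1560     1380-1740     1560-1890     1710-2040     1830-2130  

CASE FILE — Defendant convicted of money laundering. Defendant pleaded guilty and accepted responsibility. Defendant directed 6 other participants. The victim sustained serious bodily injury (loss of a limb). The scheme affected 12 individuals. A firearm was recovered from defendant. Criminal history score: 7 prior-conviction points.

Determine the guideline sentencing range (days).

Base offense level for money laundering: 4.
A1 applies: 4 + 2 = 6.
A2 does not apply.
A3 applies (level before this adjustment is 6 < 12, so +1): 6 + 1 = 7.
A4 applies: 7 + 4 = 11.
A5 applies (level before this adjustment is 11 ≥ 7, so +4): 11 + 4 = 15.
A6 applies: 15 − 1 = 14.
Final offense level: 14.
Criminal history: 7 prior points → Category II (4-9).
Level 14 falls in the 14-20 band.
Grid: Level 14-20 × Category II = 1260-1650 days.

1260-1650 days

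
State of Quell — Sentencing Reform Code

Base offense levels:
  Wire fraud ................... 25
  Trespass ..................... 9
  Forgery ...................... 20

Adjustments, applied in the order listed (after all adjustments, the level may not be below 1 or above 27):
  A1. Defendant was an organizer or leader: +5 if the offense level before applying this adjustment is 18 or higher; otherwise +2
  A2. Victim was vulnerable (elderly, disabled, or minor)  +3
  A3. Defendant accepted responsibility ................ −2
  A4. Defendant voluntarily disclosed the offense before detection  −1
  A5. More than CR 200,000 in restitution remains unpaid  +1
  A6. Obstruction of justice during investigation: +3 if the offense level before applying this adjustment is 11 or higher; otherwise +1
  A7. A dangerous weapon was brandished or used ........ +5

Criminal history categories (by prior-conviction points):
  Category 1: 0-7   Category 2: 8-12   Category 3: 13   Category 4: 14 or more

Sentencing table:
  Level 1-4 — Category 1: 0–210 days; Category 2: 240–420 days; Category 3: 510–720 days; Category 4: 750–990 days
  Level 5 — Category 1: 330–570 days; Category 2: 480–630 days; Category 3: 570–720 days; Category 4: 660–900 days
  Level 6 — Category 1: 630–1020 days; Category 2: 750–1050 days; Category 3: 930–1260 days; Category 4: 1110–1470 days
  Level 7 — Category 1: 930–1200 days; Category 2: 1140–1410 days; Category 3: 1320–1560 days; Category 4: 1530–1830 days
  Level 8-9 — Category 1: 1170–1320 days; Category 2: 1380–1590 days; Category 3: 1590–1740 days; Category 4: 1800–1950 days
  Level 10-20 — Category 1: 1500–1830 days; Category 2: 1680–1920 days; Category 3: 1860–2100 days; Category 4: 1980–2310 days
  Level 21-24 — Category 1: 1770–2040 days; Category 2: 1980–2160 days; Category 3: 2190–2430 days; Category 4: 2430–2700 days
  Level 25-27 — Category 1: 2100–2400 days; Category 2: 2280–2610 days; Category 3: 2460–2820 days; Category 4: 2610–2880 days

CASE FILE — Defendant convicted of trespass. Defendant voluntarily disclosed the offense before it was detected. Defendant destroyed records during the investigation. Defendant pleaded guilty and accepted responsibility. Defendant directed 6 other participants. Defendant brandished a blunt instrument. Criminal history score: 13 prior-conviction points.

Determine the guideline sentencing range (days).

Base offense level for trespass: 9.
A1 applies (level before this adjustment is 9 < 18, so +2): 9 + 2 = 11.
A2 does not apply.
A3 applies: 11 − 2 = 9.
A4 applies: 9 − 1 = 8.
A5 does not apply.
A6 applies (level before this adjustment is 8 < 11, so +1): 8 + 1 = 9.
A7 applies: 9 + 5 = 14.
Final offense level: 14.
Criminal history: 13 prior points → Category 3 (13).
Level 14 falls in the 10-20 band.
Grid: Level 10-20 × Category 3 = 1860-2100 days.

1860-2100 days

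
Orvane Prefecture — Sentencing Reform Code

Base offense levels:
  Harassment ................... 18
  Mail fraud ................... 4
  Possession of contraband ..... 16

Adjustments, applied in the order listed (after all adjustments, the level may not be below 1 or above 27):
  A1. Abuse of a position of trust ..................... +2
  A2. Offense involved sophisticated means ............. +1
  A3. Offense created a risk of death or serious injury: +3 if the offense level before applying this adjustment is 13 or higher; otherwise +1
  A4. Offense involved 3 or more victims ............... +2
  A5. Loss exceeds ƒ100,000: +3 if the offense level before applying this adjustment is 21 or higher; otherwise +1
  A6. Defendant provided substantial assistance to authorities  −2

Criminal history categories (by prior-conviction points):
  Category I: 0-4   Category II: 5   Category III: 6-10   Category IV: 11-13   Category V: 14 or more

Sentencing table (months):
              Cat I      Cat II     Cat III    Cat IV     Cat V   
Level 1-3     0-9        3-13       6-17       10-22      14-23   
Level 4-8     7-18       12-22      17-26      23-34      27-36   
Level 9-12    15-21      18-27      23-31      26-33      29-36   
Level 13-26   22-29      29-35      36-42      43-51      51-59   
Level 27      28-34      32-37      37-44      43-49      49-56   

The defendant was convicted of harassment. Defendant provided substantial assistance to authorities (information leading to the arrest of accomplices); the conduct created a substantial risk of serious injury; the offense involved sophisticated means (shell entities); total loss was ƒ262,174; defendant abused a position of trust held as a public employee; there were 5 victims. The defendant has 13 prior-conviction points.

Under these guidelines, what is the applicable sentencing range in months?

43-49 months

Base offense level for harassment: 18.
A1 applies: 18 + 2 = 20.
A2 applies: 20 + 1 = 21.
A3 applies (level before this adjustment is 21 ≥ 13, so +3): 21 + 3 = 24.
A4 applies: 24 + 2 = 26.
A5 applies (level before this adjustment is 26 ≥ 21, so +3): 26 + 3 = 29.
A6 applies: 29 − 2 = 27.
Final offense level: 27.
Criminal history: 13 prior points → Category IV (11-13).
Level 27 falls in the 27 band.
Grid: Level 27 × Category IV = 43-49 months.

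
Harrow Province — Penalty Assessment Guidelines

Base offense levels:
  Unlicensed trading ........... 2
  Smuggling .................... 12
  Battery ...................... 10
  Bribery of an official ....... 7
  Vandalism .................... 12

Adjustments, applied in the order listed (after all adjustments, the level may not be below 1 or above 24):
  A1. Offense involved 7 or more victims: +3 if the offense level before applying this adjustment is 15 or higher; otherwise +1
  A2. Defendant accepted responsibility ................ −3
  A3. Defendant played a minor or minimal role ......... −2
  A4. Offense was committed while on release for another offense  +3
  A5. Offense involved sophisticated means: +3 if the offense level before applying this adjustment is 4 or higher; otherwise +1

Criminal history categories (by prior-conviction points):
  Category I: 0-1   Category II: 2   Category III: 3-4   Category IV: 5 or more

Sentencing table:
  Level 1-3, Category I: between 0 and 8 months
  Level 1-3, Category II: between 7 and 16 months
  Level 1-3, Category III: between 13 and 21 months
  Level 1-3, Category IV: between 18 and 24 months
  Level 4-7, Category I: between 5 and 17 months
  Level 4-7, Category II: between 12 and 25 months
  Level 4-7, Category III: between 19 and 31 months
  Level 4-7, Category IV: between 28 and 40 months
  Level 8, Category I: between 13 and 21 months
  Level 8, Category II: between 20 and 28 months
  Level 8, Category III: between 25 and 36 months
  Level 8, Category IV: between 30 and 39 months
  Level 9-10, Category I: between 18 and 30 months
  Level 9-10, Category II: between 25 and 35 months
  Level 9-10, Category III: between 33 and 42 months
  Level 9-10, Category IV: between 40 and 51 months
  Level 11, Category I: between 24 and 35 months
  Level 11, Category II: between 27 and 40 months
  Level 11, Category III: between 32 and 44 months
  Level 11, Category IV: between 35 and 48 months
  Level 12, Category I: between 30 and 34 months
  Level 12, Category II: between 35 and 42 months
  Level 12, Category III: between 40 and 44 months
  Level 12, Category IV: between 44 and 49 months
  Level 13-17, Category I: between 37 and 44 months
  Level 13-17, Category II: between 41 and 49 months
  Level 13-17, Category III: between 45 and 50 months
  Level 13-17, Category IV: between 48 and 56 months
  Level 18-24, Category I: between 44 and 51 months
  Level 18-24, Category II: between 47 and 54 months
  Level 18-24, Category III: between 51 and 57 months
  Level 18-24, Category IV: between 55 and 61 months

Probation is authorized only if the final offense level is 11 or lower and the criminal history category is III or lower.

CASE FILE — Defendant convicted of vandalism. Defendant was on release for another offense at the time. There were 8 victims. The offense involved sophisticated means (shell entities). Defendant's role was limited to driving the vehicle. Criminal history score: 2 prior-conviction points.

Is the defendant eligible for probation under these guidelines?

Base offense level for vandalism: 12.
A1 applies (level before this adjustment is 12 < 15, so +1): 12 + 1 = 13.
A3 applies: 13 − 2 = 11.
A4 applies: 11 + 3 = 14.
A5 applies (level before this adjustment is 14 ≥ 4, so +3): 14 + 3 = 17.
Final offense level: 17.
Criminal history: 2 prior points → Category II (2).
Level 17 falls in the 13-17 band.
Grid: Level 13-17 × Category II = 41-49 months.
Probation check: level 17 > 11 and category II ≤ III → not eligible.

No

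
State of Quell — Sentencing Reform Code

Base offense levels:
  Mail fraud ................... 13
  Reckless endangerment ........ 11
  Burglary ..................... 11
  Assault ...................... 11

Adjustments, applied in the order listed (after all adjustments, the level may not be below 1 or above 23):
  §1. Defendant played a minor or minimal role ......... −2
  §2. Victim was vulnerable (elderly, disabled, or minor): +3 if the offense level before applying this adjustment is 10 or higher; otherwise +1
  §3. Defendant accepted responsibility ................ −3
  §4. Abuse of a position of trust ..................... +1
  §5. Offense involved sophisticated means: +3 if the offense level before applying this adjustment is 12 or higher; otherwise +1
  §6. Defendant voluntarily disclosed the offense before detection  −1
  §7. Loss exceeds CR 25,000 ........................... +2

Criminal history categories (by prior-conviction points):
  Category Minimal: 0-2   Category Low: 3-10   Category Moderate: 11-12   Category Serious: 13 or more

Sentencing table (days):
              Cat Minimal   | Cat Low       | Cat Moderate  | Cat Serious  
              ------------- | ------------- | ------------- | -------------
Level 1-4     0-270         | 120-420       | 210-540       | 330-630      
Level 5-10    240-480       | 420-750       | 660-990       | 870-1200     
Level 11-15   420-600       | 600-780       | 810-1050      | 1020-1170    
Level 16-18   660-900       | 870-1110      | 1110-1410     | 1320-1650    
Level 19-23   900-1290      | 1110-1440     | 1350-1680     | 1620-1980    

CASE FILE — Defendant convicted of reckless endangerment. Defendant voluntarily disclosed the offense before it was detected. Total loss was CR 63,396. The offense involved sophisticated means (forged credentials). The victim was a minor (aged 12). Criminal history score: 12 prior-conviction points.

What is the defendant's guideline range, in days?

1110-1410 days

Base offense level for reckless endangerment: 11.
§1 does not apply.
§2 applies (level before this adjustment is 11 ≥ 10, so +3): 11 + 3 = 14.
§5 applies (level before this adjustment is 14 ≥ 12, so +3): 14 + 3 = 17.
§6 applies: 17 − 1 = 16.
§7 applies: 16 + 2 = 18.
Final offense level: 18.
Criminal history: 12 prior points → Category Moderate (11-12).
Level 18 falls in the 16-18 band.
Grid: Level 16-18 × Category Moderate = 1110-1410 days.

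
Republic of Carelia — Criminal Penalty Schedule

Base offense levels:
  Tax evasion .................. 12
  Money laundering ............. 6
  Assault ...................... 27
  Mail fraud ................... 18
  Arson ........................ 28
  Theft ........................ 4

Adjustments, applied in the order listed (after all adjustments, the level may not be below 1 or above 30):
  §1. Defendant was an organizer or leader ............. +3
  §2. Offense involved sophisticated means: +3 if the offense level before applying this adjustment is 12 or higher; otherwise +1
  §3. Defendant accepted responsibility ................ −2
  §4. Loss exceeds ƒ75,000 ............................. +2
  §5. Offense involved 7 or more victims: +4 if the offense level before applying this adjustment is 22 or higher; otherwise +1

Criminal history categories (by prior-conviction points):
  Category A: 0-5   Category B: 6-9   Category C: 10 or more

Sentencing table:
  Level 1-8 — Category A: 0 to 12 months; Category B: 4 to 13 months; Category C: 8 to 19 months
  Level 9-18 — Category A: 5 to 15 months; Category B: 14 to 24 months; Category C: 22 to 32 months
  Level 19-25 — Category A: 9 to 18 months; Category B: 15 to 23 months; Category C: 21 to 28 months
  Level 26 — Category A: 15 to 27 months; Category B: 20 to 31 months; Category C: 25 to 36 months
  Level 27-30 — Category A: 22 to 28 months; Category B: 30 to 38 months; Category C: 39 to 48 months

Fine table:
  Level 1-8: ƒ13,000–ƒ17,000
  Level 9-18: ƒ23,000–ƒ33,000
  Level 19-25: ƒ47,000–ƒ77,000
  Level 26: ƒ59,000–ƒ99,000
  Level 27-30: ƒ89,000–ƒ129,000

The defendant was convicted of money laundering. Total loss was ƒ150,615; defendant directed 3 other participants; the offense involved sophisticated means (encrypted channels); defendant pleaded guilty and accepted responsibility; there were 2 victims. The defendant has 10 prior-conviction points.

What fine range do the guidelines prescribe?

Base offense level for money laundering: 6.
§1 applies: 6 + 3 = 9.
§2 applies (level before this adjustment is 9 < 12, so +1): 9 + 1 = 10.
§3 applies: 10 − 2 = 8.
§4 applies: 8 + 2 = 10.
§5 does not apply.
Final offense level: 10.
Level 10 falls in the 9-18 band.
Fine table: Level 9-18 → ƒ23,000–ƒ33,000.

ƒ23,000–ƒ33,000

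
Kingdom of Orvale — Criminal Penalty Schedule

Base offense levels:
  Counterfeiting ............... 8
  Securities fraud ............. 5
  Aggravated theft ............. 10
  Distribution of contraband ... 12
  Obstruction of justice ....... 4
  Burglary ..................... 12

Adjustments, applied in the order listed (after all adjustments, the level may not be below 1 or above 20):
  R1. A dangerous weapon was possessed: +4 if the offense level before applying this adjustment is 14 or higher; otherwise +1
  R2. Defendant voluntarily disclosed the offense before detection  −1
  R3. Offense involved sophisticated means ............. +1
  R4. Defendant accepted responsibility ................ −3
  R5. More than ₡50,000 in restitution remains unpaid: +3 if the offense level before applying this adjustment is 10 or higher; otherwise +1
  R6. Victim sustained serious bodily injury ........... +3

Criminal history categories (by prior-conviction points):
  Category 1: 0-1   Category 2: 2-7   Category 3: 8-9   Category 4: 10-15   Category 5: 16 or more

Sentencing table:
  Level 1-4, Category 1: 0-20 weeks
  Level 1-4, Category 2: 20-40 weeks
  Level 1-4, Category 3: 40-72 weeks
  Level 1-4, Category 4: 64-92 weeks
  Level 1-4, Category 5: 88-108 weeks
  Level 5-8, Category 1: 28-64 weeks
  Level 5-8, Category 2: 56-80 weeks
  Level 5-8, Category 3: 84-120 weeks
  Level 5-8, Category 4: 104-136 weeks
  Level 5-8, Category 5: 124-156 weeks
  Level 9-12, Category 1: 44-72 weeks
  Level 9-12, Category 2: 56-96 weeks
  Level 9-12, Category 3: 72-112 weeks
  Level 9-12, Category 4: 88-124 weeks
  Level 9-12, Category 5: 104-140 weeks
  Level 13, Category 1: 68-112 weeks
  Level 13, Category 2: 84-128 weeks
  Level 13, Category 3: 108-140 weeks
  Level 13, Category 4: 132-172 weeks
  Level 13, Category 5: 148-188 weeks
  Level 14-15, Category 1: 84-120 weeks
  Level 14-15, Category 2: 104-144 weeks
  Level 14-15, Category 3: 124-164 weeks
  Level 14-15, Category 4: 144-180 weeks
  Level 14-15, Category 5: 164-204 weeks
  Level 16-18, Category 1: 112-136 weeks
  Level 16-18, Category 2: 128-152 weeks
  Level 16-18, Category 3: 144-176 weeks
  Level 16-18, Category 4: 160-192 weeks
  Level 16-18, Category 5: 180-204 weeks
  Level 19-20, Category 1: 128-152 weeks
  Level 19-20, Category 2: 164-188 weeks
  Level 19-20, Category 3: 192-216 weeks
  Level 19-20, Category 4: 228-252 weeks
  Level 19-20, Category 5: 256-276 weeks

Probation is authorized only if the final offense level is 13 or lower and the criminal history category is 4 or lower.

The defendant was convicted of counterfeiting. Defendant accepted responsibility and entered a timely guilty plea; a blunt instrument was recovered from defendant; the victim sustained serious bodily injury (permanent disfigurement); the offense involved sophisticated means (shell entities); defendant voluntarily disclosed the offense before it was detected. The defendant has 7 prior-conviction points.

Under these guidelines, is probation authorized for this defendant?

Base offense level for counterfeiting: 8.
R1 applies (level before this adjustment is 8 < 14, so +1): 8 + 1 = 9.
R2 applies: 9 − 1 = 8.
R3 applies: 8 + 1 = 9.
R4 applies: 9 − 3 = 6.
R5 does not apply.
R6 applies: 6 + 3 = 9.
Final offense level: 9.
Criminal history: 7 prior points → Category 2 (2-7).
Level 9 falls in the 9-12 band.
Grid: Level 9-12 × Category 2 = 56-96 weeks.
Probation check: level 9 ≤ 13 and category 2 ≤ 4 → eligible.

Yes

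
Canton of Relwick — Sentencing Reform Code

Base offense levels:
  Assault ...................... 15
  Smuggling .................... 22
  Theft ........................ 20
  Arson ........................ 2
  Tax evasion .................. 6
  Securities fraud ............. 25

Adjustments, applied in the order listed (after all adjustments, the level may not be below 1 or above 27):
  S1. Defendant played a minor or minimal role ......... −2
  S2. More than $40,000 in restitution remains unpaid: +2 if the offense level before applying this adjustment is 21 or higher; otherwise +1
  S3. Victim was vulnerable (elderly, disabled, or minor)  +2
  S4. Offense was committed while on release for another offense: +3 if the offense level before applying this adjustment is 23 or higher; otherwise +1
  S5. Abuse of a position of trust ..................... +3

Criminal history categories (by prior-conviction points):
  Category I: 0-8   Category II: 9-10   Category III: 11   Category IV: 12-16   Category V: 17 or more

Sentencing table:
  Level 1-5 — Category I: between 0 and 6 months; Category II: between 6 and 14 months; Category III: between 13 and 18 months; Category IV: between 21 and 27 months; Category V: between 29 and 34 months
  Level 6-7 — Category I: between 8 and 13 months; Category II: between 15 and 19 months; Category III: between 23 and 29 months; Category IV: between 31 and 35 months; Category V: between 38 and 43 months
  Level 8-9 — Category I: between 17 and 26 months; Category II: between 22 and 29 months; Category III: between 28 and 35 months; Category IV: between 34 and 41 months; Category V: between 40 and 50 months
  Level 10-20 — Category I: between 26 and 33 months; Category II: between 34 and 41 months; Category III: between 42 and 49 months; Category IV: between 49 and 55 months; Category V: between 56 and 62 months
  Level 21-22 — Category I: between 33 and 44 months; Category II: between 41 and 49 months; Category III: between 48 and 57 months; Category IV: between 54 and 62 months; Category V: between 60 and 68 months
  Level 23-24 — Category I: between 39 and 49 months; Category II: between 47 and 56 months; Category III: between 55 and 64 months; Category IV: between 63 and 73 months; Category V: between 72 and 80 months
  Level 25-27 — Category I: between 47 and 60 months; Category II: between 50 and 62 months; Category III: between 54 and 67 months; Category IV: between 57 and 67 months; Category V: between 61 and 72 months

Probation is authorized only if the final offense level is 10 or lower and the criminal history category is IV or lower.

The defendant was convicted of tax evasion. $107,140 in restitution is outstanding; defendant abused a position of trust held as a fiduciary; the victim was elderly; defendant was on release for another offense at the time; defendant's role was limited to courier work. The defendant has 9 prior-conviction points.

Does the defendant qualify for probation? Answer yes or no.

No

Base offense level for tax evasion: 6.
S1 applies: 6 − 2 = 4.
S2 applies (level before this adjustment is 4 < 21, so +1): 4 + 1 = 5.
S3 applies: 5 + 2 = 7.
S4 applies (level before this adjustment is 7 < 23, so +1): 7 + 1 = 8.
S5 applies: 8 + 3 = 11.
Final offense level: 11.
Criminal history: 9 prior points → Category II (9-10).
Level 11 falls in the 10-20 band.
Grid: Level 10-20 × Category II = 34-41 months.
Probation check: level 11 > 10 and category II ≤ IV → not eligible.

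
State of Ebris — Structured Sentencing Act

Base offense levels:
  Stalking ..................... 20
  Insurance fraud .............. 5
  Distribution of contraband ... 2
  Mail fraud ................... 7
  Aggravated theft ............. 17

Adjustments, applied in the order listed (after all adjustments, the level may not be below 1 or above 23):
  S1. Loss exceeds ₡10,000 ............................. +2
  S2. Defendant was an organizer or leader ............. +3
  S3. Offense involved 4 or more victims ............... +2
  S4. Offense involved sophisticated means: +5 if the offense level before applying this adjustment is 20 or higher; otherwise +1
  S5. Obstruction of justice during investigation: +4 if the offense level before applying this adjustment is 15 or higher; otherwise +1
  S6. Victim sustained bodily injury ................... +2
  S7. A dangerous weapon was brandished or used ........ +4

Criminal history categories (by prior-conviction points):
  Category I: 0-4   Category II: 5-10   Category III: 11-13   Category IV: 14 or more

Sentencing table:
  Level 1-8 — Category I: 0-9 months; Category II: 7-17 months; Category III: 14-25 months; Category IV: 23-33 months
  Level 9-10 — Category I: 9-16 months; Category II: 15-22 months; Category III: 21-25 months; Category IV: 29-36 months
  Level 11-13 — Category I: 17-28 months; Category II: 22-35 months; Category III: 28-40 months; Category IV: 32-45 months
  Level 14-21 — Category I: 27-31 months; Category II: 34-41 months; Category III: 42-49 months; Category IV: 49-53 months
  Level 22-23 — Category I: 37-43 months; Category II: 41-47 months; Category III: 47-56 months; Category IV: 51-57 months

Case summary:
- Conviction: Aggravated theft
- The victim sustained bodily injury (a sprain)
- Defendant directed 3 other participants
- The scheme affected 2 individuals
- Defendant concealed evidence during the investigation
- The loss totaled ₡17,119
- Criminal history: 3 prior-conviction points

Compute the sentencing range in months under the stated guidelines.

Base offense level for aggravated theft: 17.
S1 applies: 17 + 2 = 19.
S2 applies: 19 + 3 = 22.
S3 does not apply.
S5 applies (level before this adjustment is 22 ≥ 15, so +4): 22 + 4 = 26.
S6 applies: 26 + 2 = 28.
S7 does not apply.
Level 28 exceeds the maximum of 23; capped at 23.
Final offense level: 23.
Criminal history: 3 prior points → Category I (0-4).
Level 23 falls in the 22-23 band.
Grid: Level 22-23 × Category I = 37-43 months.

37-43 months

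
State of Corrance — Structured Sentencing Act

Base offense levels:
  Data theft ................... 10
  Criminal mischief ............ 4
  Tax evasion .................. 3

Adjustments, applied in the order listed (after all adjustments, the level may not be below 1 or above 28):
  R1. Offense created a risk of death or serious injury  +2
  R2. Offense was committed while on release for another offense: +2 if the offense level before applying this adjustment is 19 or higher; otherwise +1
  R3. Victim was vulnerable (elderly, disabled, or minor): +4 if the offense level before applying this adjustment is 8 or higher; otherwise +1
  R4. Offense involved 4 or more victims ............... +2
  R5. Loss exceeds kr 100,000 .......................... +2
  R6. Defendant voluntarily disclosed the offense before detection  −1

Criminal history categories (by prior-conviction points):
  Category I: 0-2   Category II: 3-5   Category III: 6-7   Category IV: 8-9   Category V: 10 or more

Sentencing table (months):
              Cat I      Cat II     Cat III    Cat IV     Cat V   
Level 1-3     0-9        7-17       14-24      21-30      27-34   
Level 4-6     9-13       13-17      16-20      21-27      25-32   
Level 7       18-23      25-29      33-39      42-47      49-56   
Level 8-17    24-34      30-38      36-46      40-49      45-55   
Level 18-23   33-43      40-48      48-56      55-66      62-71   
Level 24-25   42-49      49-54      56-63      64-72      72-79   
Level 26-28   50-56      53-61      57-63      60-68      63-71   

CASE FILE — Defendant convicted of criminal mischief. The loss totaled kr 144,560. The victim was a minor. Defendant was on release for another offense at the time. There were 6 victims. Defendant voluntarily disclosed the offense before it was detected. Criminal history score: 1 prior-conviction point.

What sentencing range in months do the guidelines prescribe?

Base offense level for criminal mischief: 4.
R1 does not apply.
R2 applies (level before this adjustment is 4 < 19, so +1): 4 + 1 = 5.
R3 applies (level before this adjustment is 5 < 8, so +1): 5 + 1 = 6.
R4 applies: 6 + 2 = 8.
R5 applies: 8 + 2 = 10.
R6 applies: 10 − 1 = 9.
Final offense level: 9.
Criminal history: 1 prior point → Category I (0-2).
Level 9 falls in the 8-17 band.
Grid: Level 8-17 × Category I = 24-34 months.

24-34 months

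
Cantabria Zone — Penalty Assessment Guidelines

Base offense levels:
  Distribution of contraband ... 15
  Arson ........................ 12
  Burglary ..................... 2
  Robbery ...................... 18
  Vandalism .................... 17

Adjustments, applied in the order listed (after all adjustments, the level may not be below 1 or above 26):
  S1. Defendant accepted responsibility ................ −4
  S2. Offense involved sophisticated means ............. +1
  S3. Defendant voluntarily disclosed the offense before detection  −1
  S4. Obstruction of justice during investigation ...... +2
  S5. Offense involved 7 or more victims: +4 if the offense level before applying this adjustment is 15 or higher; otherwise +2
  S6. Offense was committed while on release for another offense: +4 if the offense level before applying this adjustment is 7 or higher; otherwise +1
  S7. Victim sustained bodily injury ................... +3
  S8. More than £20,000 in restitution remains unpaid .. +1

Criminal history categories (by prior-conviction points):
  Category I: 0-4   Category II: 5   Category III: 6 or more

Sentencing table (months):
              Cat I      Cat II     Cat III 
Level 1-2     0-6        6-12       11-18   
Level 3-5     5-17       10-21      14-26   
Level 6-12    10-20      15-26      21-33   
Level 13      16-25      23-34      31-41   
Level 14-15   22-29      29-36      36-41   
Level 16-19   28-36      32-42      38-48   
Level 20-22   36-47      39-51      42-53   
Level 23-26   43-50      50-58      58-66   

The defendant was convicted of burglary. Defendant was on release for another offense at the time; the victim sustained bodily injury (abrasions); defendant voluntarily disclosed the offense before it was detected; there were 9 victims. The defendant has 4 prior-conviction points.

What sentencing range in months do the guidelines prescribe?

10-20 months

Base offense level for burglary: 2.
S1 does not apply.
S3 applies: 2 − 1 = 1.
S5 applies (level before this adjustment is 1 < 15, so +2): 1 + 2 = 3.
S6 applies (level before this adjustment is 3 < 7, so +1): 3 + 1 = 4.
S7 applies: 4 + 3 = 7.
S8 does not apply.
Final offense level: 7.
Criminal history: 4 prior points → Category I (0-4).
Level 7 falls in the 6-12 band.
Grid: Level 6-12 × Category I = 10-20 months.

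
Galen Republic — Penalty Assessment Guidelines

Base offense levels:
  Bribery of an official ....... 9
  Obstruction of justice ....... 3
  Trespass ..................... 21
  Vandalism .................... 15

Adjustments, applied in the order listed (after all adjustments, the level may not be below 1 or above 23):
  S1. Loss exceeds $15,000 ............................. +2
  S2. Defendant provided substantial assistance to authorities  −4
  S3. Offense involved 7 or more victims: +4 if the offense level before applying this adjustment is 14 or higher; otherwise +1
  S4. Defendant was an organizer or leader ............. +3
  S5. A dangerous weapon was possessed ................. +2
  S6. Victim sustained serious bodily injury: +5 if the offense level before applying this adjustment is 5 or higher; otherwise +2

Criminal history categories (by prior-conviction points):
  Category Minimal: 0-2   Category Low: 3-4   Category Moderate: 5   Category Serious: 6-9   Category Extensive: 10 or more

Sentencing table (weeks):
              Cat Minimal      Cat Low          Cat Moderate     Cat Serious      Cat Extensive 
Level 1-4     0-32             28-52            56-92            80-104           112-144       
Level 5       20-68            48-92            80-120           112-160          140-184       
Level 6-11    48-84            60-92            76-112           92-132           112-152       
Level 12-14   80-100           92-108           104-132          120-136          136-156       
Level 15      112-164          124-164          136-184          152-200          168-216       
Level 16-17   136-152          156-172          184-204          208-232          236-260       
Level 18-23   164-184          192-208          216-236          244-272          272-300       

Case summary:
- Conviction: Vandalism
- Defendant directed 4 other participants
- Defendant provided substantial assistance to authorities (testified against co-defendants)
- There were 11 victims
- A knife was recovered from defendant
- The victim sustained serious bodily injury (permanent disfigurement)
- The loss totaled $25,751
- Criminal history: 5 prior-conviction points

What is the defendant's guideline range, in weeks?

Base offense level for vandalism: 15.
S1 applies: 15 + 2 = 17.
S2 applies: 17 − 4 = 13.
S3 applies (level before this adjustment is 13 < 14, so +1): 13 + 1 = 14.
S4 applies: 14 + 3 = 17.
S5 applies: 17 + 2 = 19.
S6 applies (level before this adjustment is 19 ≥ 5, so +5): 19 + 5 = 24.
Level 24 exceeds the maximum of 23; capped at 23.
Final offense level: 23.
Criminal history: 5 prior points → Category Moderate (5).
Level 23 falls in the 18-23 band.
Grid: Level 18-23 × Category Moderate = 216-236 weeks.

216-236 weeks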